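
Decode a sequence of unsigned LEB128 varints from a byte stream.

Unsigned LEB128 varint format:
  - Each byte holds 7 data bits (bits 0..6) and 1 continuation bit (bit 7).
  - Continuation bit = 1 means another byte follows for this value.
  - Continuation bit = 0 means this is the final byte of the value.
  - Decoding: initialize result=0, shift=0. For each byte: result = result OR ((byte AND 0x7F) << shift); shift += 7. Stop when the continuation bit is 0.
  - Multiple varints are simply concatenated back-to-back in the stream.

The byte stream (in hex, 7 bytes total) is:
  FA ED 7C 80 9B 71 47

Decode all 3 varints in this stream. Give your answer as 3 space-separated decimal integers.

  byte[0]=0xFA cont=1 payload=0x7A=122: acc |= 122<<0 -> acc=122 shift=7
  byte[1]=0xED cont=1 payload=0x6D=109: acc |= 109<<7 -> acc=14074 shift=14
  byte[2]=0x7C cont=0 payload=0x7C=124: acc |= 124<<14 -> acc=2045690 shift=21 [end]
Varint 1: bytes[0:3] = FA ED 7C -> value 2045690 (3 byte(s))
  byte[3]=0x80 cont=1 payload=0x00=0: acc |= 0<<0 -> acc=0 shift=7
  byte[4]=0x9B cont=1 payload=0x1B=27: acc |= 27<<7 -> acc=3456 shift=14
  byte[5]=0x71 cont=0 payload=0x71=113: acc |= 113<<14 -> acc=1854848 shift=21 [end]
Varint 2: bytes[3:6] = 80 9B 71 -> value 1854848 (3 byte(s))
  byte[6]=0x47 cont=0 payload=0x47=71: acc |= 71<<0 -> acc=71 shift=7 [end]
Varint 3: bytes[6:7] = 47 -> value 71 (1 byte(s))

Answer: 2045690 1854848 71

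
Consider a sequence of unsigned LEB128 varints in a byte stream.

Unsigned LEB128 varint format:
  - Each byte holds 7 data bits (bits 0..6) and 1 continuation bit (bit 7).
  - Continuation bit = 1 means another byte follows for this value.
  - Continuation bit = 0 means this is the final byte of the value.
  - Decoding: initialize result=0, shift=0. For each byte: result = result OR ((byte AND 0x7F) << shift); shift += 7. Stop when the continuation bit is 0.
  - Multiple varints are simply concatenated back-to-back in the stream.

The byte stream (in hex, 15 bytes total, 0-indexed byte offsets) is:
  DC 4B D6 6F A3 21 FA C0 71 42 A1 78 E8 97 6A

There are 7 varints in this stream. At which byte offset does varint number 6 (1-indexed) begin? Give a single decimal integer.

  byte[0]=0xDC cont=1 payload=0x5C=92: acc |= 92<<0 -> acc=92 shift=7
  byte[1]=0x4B cont=0 payload=0x4B=75: acc |= 75<<7 -> acc=9692 shift=14 [end]
Varint 1: bytes[0:2] = DC 4B -> value 9692 (2 byte(s))
  byte[2]=0xD6 cont=1 payload=0x56=86: acc |= 86<<0 -> acc=86 shift=7
  byte[3]=0x6F cont=0 payload=0x6F=111: acc |= 111<<7 -> acc=14294 shift=14 [end]
Varint 2: bytes[2:4] = D6 6F -> value 14294 (2 byte(s))
  byte[4]=0xA3 cont=1 payload=0x23=35: acc |= 35<<0 -> acc=35 shift=7
  byte[5]=0x21 cont=0 payload=0x21=33: acc |= 33<<7 -> acc=4259 shift=14 [end]
Varint 3: bytes[4:6] = A3 21 -> value 4259 (2 byte(s))
  byte[6]=0xFA cont=1 payload=0x7A=122: acc |= 122<<0 -> acc=122 shift=7
  byte[7]=0xC0 cont=1 payload=0x40=64: acc |= 64<<7 -> acc=8314 shift=14
  byte[8]=0x71 cont=0 payload=0x71=113: acc |= 113<<14 -> acc=1859706 shift=21 [end]
Varint 4: bytes[6:9] = FA C0 71 -> value 1859706 (3 byte(s))
  byte[9]=0x42 cont=0 payload=0x42=66: acc |= 66<<0 -> acc=66 shift=7 [end]
Varint 5: bytes[9:10] = 42 -> value 66 (1 byte(s))
  byte[10]=0xA1 cont=1 payload=0x21=33: acc |= 33<<0 -> acc=33 shift=7
  byte[11]=0x78 cont=0 payload=0x78=120: acc |= 120<<7 -> acc=15393 shift=14 [end]
Varint 6: bytes[10:12] = A1 78 -> value 15393 (2 byte(s))
  byte[12]=0xE8 cont=1 payload=0x68=104: acc |= 104<<0 -> acc=104 shift=7
  byte[13]=0x97 cont=1 payload=0x17=23: acc |= 23<<7 -> acc=3048 shift=14
  byte[14]=0x6A cont=0 payload=0x6A=106: acc |= 106<<14 -> acc=1739752 shift=21 [end]
Varint 7: bytes[12:15] = E8 97 6A -> value 1739752 (3 byte(s))

Answer: 10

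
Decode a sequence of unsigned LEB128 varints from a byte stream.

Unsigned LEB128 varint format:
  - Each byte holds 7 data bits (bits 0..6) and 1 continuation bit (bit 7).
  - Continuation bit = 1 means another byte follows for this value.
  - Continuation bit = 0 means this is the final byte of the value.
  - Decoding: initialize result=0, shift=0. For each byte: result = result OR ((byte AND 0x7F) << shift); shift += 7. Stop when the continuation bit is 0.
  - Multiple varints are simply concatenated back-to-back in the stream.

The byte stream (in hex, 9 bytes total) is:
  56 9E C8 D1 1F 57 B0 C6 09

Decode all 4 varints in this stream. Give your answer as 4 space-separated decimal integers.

Answer: 86 66348062 87 156464

Derivation:
  byte[0]=0x56 cont=0 payload=0x56=86: acc |= 86<<0 -> acc=86 shift=7 [end]
Varint 1: bytes[0:1] = 56 -> value 86 (1 byte(s))
  byte[1]=0x9E cont=1 payload=0x1E=30: acc |= 30<<0 -> acc=30 shift=7
  byte[2]=0xC8 cont=1 payload=0x48=72: acc |= 72<<7 -> acc=9246 shift=14
  byte[3]=0xD1 cont=1 payload=0x51=81: acc |= 81<<14 -> acc=1336350 shift=21
  byte[4]=0x1F cont=0 payload=0x1F=31: acc |= 31<<21 -> acc=66348062 shift=28 [end]
Varint 2: bytes[1:5] = 9E C8 D1 1F -> value 66348062 (4 byte(s))
  byte[5]=0x57 cont=0 payload=0x57=87: acc |= 87<<0 -> acc=87 shift=7 [end]
Varint 3: bytes[5:6] = 57 -> value 87 (1 byte(s))
  byte[6]=0xB0 cont=1 payload=0x30=48: acc |= 48<<0 -> acc=48 shift=7
  byte[7]=0xC6 cont=1 payload=0x46=70: acc |= 70<<7 -> acc=9008 shift=14
  byte[8]=0x09 cont=0 payload=0x09=9: acc |= 9<<14 -> acc=156464 shift=21 [end]
Varint 4: bytes[6:9] = B0 C6 09 -> value 156464 (3 byte(s))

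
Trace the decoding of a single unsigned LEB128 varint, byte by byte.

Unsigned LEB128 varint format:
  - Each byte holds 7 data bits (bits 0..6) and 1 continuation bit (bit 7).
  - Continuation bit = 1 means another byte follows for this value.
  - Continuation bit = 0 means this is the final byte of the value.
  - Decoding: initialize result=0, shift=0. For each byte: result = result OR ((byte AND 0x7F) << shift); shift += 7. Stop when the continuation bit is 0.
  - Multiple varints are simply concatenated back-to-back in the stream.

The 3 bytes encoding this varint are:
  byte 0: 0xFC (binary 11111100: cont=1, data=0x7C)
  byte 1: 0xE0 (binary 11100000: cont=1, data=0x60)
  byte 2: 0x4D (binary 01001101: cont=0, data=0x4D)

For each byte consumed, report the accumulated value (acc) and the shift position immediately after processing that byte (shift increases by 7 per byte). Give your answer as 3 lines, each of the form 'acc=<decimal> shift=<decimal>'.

byte 0=0xFC: payload=0x7C=124, contrib = 124<<0 = 124; acc -> 124, shift -> 7
byte 1=0xE0: payload=0x60=96, contrib = 96<<7 = 12288; acc -> 12412, shift -> 14
byte 2=0x4D: payload=0x4D=77, contrib = 77<<14 = 1261568; acc -> 1273980, shift -> 21

Answer: acc=124 shift=7
acc=12412 shift=14
acc=1273980 shift=21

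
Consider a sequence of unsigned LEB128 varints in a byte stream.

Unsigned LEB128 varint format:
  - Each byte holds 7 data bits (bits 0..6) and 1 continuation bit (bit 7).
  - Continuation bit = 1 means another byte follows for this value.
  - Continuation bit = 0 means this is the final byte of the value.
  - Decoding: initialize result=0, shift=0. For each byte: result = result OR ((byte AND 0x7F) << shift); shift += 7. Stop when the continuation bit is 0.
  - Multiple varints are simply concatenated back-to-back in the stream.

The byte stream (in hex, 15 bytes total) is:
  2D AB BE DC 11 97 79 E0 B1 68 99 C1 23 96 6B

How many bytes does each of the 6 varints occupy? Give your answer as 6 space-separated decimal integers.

Answer: 1 4 2 3 3 2

Derivation:
  byte[0]=0x2D cont=0 payload=0x2D=45: acc |= 45<<0 -> acc=45 shift=7 [end]
Varint 1: bytes[0:1] = 2D -> value 45 (1 byte(s))
  byte[1]=0xAB cont=1 payload=0x2B=43: acc |= 43<<0 -> acc=43 shift=7
  byte[2]=0xBE cont=1 payload=0x3E=62: acc |= 62<<7 -> acc=7979 shift=14
  byte[3]=0xDC cont=1 payload=0x5C=92: acc |= 92<<14 -> acc=1515307 shift=21
  byte[4]=0x11 cont=0 payload=0x11=17: acc |= 17<<21 -> acc=37166891 shift=28 [end]
Varint 2: bytes[1:5] = AB BE DC 11 -> value 37166891 (4 byte(s))
  byte[5]=0x97 cont=1 payload=0x17=23: acc |= 23<<0 -> acc=23 shift=7
  byte[6]=0x79 cont=0 payload=0x79=121: acc |= 121<<7 -> acc=15511 shift=14 [end]
Varint 3: bytes[5:7] = 97 79 -> value 15511 (2 byte(s))
  byte[7]=0xE0 cont=1 payload=0x60=96: acc |= 96<<0 -> acc=96 shift=7
  byte[8]=0xB1 cont=1 payload=0x31=49: acc |= 49<<7 -> acc=6368 shift=14
  byte[9]=0x68 cont=0 payload=0x68=104: acc |= 104<<14 -> acc=1710304 shift=21 [end]
Varint 4: bytes[7:10] = E0 B1 68 -> value 1710304 (3 byte(s))
  byte[10]=0x99 cont=1 payload=0x19=25: acc |= 25<<0 -> acc=25 shift=7
  byte[11]=0xC1 cont=1 payload=0x41=65: acc |= 65<<7 -> acc=8345 shift=14
  byte[12]=0x23 cont=0 payload=0x23=35: acc |= 35<<14 -> acc=581785 shift=21 [end]
Varint 5: bytes[10:13] = 99 C1 23 -> value 581785 (3 byte(s))
  byte[13]=0x96 cont=1 payload=0x16=22: acc |= 22<<0 -> acc=22 shift=7
  byte[14]=0x6B cont=0 payload=0x6B=107: acc |= 107<<7 -> acc=13718 shift=14 [end]
Varint 6: bytes[13:15] = 96 6B -> value 13718 (2 byte(s))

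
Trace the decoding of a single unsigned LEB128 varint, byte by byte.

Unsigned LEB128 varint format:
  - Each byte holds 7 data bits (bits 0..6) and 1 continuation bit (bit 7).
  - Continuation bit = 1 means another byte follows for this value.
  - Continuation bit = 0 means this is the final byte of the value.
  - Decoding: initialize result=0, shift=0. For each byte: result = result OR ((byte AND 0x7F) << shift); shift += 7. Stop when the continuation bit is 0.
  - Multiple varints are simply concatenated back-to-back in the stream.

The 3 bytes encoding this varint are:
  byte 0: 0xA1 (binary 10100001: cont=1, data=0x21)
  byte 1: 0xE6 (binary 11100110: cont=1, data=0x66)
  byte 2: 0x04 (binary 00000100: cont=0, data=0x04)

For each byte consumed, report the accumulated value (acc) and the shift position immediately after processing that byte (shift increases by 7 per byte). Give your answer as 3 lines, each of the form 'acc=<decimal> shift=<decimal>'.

Answer: acc=33 shift=7
acc=13089 shift=14
acc=78625 shift=21

Derivation:
byte 0=0xA1: payload=0x21=33, contrib = 33<<0 = 33; acc -> 33, shift -> 7
byte 1=0xE6: payload=0x66=102, contrib = 102<<7 = 13056; acc -> 13089, shift -> 14
byte 2=0x04: payload=0x04=4, contrib = 4<<14 = 65536; acc -> 78625, shift -> 21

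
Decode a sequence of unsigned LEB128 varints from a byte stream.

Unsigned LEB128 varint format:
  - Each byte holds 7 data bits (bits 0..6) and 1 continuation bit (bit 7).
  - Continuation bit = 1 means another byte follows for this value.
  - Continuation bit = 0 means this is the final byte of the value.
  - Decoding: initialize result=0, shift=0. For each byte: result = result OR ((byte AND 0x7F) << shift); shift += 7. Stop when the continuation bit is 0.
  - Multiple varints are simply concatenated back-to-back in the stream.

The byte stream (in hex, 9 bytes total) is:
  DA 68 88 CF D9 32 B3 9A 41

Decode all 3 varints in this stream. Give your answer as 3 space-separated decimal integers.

  byte[0]=0xDA cont=1 payload=0x5A=90: acc |= 90<<0 -> acc=90 shift=7
  byte[1]=0x68 cont=0 payload=0x68=104: acc |= 104<<7 -> acc=13402 shift=14 [end]
Varint 1: bytes[0:2] = DA 68 -> value 13402 (2 byte(s))
  byte[2]=0x88 cont=1 payload=0x08=8: acc |= 8<<0 -> acc=8 shift=7
  byte[3]=0xCF cont=1 payload=0x4F=79: acc |= 79<<7 -> acc=10120 shift=14
  byte[4]=0xD9 cont=1 payload=0x59=89: acc |= 89<<14 -> acc=1468296 shift=21
  byte[5]=0x32 cont=0 payload=0x32=50: acc |= 50<<21 -> acc=106325896 shift=28 [end]
Varint 2: bytes[2:6] = 88 CF D9 32 -> value 106325896 (4 byte(s))
  byte[6]=0xB3 cont=1 payload=0x33=51: acc |= 51<<0 -> acc=51 shift=7
  byte[7]=0x9A cont=1 payload=0x1A=26: acc |= 26<<7 -> acc=3379 shift=14
  byte[8]=0x41 cont=0 payload=0x41=65: acc |= 65<<14 -> acc=1068339 shift=21 [end]
Varint 3: bytes[6:9] = B3 9A 41 -> value 1068339 (3 byte(s))

Answer: 13402 106325896 1068339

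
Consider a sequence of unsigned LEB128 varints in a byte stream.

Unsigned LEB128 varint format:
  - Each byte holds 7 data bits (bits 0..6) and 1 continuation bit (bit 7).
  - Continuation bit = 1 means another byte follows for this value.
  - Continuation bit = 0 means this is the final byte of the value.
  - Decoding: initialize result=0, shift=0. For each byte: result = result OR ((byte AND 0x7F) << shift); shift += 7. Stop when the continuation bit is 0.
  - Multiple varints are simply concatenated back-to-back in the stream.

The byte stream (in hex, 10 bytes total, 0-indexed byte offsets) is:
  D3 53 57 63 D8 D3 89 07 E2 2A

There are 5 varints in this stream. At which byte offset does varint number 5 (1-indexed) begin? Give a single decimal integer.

  byte[0]=0xD3 cont=1 payload=0x53=83: acc |= 83<<0 -> acc=83 shift=7
  byte[1]=0x53 cont=0 payload=0x53=83: acc |= 83<<7 -> acc=10707 shift=14 [end]
Varint 1: bytes[0:2] = D3 53 -> value 10707 (2 byte(s))
  byte[2]=0x57 cont=0 payload=0x57=87: acc |= 87<<0 -> acc=87 shift=7 [end]
Varint 2: bytes[2:3] = 57 -> value 87 (1 byte(s))
  byte[3]=0x63 cont=0 payload=0x63=99: acc |= 99<<0 -> acc=99 shift=7 [end]
Varint 3: bytes[3:4] = 63 -> value 99 (1 byte(s))
  byte[4]=0xD8 cont=1 payload=0x58=88: acc |= 88<<0 -> acc=88 shift=7
  byte[5]=0xD3 cont=1 payload=0x53=83: acc |= 83<<7 -> acc=10712 shift=14
  byte[6]=0x89 cont=1 payload=0x09=9: acc |= 9<<14 -> acc=158168 shift=21
  byte[7]=0x07 cont=0 payload=0x07=7: acc |= 7<<21 -> acc=14838232 shift=28 [end]
Varint 4: bytes[4:8] = D8 D3 89 07 -> value 14838232 (4 byte(s))
  byte[8]=0xE2 cont=1 payload=0x62=98: acc |= 98<<0 -> acc=98 shift=7
  byte[9]=0x2A cont=0 payload=0x2A=42: acc |= 42<<7 -> acc=5474 shift=14 [end]
Varint 5: bytes[8:10] = E2 2A -> value 5474 (2 byte(s))

Answer: 8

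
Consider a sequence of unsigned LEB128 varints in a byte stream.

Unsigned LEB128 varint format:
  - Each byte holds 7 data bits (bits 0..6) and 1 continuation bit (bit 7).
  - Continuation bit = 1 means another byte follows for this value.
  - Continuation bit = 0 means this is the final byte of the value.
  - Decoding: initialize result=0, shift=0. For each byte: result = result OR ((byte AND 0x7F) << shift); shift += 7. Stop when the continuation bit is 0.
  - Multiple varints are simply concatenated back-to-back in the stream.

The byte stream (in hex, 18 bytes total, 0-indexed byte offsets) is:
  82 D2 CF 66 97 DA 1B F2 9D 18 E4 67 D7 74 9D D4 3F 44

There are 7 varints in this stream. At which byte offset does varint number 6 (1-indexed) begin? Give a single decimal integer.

Answer: 14

Derivation:
  byte[0]=0x82 cont=1 payload=0x02=2: acc |= 2<<0 -> acc=2 shift=7
  byte[1]=0xD2 cont=1 payload=0x52=82: acc |= 82<<7 -> acc=10498 shift=14
  byte[2]=0xCF cont=1 payload=0x4F=79: acc |= 79<<14 -> acc=1304834 shift=21
  byte[3]=0x66 cont=0 payload=0x66=102: acc |= 102<<21 -> acc=215214338 shift=28 [end]
Varint 1: bytes[0:4] = 82 D2 CF 66 -> value 215214338 (4 byte(s))
  byte[4]=0x97 cont=1 payload=0x17=23: acc |= 23<<0 -> acc=23 shift=7
  byte[5]=0xDA cont=1 payload=0x5A=90: acc |= 90<<7 -> acc=11543 shift=14
  byte[6]=0x1B cont=0 payload=0x1B=27: acc |= 27<<14 -> acc=453911 shift=21 [end]
Varint 2: bytes[4:7] = 97 DA 1B -> value 453911 (3 byte(s))
  byte[7]=0xF2 cont=1 payload=0x72=114: acc |= 114<<0 -> acc=114 shift=7
  byte[8]=0x9D cont=1 payload=0x1D=29: acc |= 29<<7 -> acc=3826 shift=14
  byte[9]=0x18 cont=0 payload=0x18=24: acc |= 24<<14 -> acc=397042 shift=21 [end]
Varint 3: bytes[7:10] = F2 9D 18 -> value 397042 (3 byte(s))
  byte[10]=0xE4 cont=1 payload=0x64=100: acc |= 100<<0 -> acc=100 shift=7
  byte[11]=0x67 cont=0 payload=0x67=103: acc |= 103<<7 -> acc=13284 shift=14 [end]
Varint 4: bytes[10:12] = E4 67 -> value 13284 (2 byte(s))
  byte[12]=0xD7 cont=1 payload=0x57=87: acc |= 87<<0 -> acc=87 shift=7
  byte[13]=0x74 cont=0 payload=0x74=116: acc |= 116<<7 -> acc=14935 shift=14 [end]
Varint 5: bytes[12:14] = D7 74 -> value 14935 (2 byte(s))
  byte[14]=0x9D cont=1 payload=0x1D=29: acc |= 29<<0 -> acc=29 shift=7
  byte[15]=0xD4 cont=1 payload=0x54=84: acc |= 84<<7 -> acc=10781 shift=14
  byte[16]=0x3F cont=0 payload=0x3F=63: acc |= 63<<14 -> acc=1042973 shift=21 [end]
Varint 6: bytes[14:17] = 9D D4 3F -> value 1042973 (3 byte(s))
  byte[17]=0x44 cont=0 payload=0x44=68: acc |= 68<<0 -> acc=68 shift=7 [end]
Varint 7: bytes[17:18] = 44 -> value 68 (1 byte(s))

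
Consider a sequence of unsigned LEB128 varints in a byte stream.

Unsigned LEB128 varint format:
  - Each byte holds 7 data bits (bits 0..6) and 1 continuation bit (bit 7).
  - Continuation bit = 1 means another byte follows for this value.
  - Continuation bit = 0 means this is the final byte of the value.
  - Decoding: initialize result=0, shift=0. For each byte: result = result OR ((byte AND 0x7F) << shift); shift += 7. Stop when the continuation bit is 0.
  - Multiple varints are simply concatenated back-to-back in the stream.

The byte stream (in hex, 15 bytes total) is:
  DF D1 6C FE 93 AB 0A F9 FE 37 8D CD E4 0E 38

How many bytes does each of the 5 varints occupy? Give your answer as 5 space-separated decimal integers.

Answer: 3 4 3 4 1

Derivation:
  byte[0]=0xDF cont=1 payload=0x5F=95: acc |= 95<<0 -> acc=95 shift=7
  byte[1]=0xD1 cont=1 payload=0x51=81: acc |= 81<<7 -> acc=10463 shift=14
  byte[2]=0x6C cont=0 payload=0x6C=108: acc |= 108<<14 -> acc=1779935 shift=21 [end]
Varint 1: bytes[0:3] = DF D1 6C -> value 1779935 (3 byte(s))
  byte[3]=0xFE cont=1 payload=0x7E=126: acc |= 126<<0 -> acc=126 shift=7
  byte[4]=0x93 cont=1 payload=0x13=19: acc |= 19<<7 -> acc=2558 shift=14
  byte[5]=0xAB cont=1 payload=0x2B=43: acc |= 43<<14 -> acc=707070 shift=21
  byte[6]=0x0A cont=0 payload=0x0A=10: acc |= 10<<21 -> acc=21678590 shift=28 [end]
Varint 2: bytes[3:7] = FE 93 AB 0A -> value 21678590 (4 byte(s))
  byte[7]=0xF9 cont=1 payload=0x79=121: acc |= 121<<0 -> acc=121 shift=7
  byte[8]=0xFE cont=1 payload=0x7E=126: acc |= 126<<7 -> acc=16249 shift=14
  byte[9]=0x37 cont=0 payload=0x37=55: acc |= 55<<14 -> acc=917369 shift=21 [end]
Varint 3: bytes[7:10] = F9 FE 37 -> value 917369 (3 byte(s))
  byte[10]=0x8D cont=1 payload=0x0D=13: acc |= 13<<0 -> acc=13 shift=7
  byte[11]=0xCD cont=1 payload=0x4D=77: acc |= 77<<7 -> acc=9869 shift=14
  byte[12]=0xE4 cont=1 payload=0x64=100: acc |= 100<<14 -> acc=1648269 shift=21
  byte[13]=0x0E cont=0 payload=0x0E=14: acc |= 14<<21 -> acc=31008397 shift=28 [end]
Varint 4: bytes[10:14] = 8D CD E4 0E -> value 31008397 (4 byte(s))
  byte[14]=0x38 cont=0 payload=0x38=56: acc |= 56<<0 -> acc=56 shift=7 [end]
Varint 5: bytes[14:15] = 38 -> value 56 (1 byte(s))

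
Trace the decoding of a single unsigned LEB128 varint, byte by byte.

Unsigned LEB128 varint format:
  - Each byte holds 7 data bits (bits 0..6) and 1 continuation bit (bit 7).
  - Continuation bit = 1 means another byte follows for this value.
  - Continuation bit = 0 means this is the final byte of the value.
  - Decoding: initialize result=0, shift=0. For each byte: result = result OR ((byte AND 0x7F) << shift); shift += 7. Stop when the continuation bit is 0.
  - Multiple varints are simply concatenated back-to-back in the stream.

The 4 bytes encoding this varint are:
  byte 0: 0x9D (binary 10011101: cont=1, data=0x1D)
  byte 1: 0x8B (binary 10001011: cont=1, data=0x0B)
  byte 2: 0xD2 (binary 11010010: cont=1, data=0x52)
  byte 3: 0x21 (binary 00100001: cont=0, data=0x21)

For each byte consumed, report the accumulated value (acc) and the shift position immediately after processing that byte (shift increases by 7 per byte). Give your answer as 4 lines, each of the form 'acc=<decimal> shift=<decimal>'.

Answer: acc=29 shift=7
acc=1437 shift=14
acc=1344925 shift=21
acc=70550941 shift=28

Derivation:
byte 0=0x9D: payload=0x1D=29, contrib = 29<<0 = 29; acc -> 29, shift -> 7
byte 1=0x8B: payload=0x0B=11, contrib = 11<<7 = 1408; acc -> 1437, shift -> 14
byte 2=0xD2: payload=0x52=82, contrib = 82<<14 = 1343488; acc -> 1344925, shift -> 21
byte 3=0x21: payload=0x21=33, contrib = 33<<21 = 69206016; acc -> 70550941, shift -> 28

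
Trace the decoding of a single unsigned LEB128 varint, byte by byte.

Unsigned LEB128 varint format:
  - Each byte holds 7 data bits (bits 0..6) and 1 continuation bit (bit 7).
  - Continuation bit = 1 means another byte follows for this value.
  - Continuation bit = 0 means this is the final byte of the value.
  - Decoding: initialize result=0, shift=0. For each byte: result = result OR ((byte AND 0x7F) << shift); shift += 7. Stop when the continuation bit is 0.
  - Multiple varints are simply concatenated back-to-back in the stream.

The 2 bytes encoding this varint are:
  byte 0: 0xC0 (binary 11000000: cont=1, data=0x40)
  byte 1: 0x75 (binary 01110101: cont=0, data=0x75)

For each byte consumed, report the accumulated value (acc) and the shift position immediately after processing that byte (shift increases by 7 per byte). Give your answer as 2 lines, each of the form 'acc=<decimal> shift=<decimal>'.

byte 0=0xC0: payload=0x40=64, contrib = 64<<0 = 64; acc -> 64, shift -> 7
byte 1=0x75: payload=0x75=117, contrib = 117<<7 = 14976; acc -> 15040, shift -> 14

Answer: acc=64 shift=7
acc=15040 shift=14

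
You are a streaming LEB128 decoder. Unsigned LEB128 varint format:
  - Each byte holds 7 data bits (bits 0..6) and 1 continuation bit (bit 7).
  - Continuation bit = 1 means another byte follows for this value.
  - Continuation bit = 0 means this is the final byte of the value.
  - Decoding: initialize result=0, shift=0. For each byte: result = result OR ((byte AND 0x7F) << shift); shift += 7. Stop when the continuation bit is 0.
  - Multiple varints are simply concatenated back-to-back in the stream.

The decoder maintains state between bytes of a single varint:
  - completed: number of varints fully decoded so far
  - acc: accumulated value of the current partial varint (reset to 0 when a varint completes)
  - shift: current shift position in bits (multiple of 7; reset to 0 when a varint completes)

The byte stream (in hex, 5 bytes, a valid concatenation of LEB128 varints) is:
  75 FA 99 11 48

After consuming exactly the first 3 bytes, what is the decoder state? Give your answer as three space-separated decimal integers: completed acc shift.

byte[0]=0x75 cont=0 payload=0x75: varint #1 complete (value=117); reset -> completed=1 acc=0 shift=0
byte[1]=0xFA cont=1 payload=0x7A: acc |= 122<<0 -> completed=1 acc=122 shift=7
byte[2]=0x99 cont=1 payload=0x19: acc |= 25<<7 -> completed=1 acc=3322 shift=14

Answer: 1 3322 14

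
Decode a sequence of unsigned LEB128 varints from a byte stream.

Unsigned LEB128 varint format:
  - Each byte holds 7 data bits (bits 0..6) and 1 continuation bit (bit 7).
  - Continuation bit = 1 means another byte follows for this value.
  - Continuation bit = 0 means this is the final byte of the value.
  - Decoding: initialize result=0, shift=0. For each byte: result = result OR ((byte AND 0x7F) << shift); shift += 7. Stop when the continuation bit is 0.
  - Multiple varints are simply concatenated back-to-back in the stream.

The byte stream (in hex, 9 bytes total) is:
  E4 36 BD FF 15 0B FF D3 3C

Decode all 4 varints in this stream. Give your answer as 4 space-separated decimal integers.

Answer: 7012 360381 11 993791

Derivation:
  byte[0]=0xE4 cont=1 payload=0x64=100: acc |= 100<<0 -> acc=100 shift=7
  byte[1]=0x36 cont=0 payload=0x36=54: acc |= 54<<7 -> acc=7012 shift=14 [end]
Varint 1: bytes[0:2] = E4 36 -> value 7012 (2 byte(s))
  byte[2]=0xBD cont=1 payload=0x3D=61: acc |= 61<<0 -> acc=61 shift=7
  byte[3]=0xFF cont=1 payload=0x7F=127: acc |= 127<<7 -> acc=16317 shift=14
  byte[4]=0x15 cont=0 payload=0x15=21: acc |= 21<<14 -> acc=360381 shift=21 [end]
Varint 2: bytes[2:5] = BD FF 15 -> value 360381 (3 byte(s))
  byte[5]=0x0B cont=0 payload=0x0B=11: acc |= 11<<0 -> acc=11 shift=7 [end]
Varint 3: bytes[5:6] = 0B -> value 11 (1 byte(s))
  byte[6]=0xFF cont=1 payload=0x7F=127: acc |= 127<<0 -> acc=127 shift=7
  byte[7]=0xD3 cont=1 payload=0x53=83: acc |= 83<<7 -> acc=10751 shift=14
  byte[8]=0x3C cont=0 payload=0x3C=60: acc |= 60<<14 -> acc=993791 shift=21 [end]
Varint 4: bytes[6:9] = FF D3 3C -> value 993791 (3 byte(s))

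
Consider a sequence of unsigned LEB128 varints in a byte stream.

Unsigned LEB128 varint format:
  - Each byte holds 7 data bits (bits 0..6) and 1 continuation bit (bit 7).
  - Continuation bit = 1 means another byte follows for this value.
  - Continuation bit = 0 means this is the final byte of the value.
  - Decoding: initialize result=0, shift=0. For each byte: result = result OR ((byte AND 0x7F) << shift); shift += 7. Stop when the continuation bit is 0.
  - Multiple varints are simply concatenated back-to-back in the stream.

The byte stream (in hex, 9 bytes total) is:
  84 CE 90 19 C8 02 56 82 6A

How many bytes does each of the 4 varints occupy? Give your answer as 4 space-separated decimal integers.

Answer: 4 2 1 2

Derivation:
  byte[0]=0x84 cont=1 payload=0x04=4: acc |= 4<<0 -> acc=4 shift=7
  byte[1]=0xCE cont=1 payload=0x4E=78: acc |= 78<<7 -> acc=9988 shift=14
  byte[2]=0x90 cont=1 payload=0x10=16: acc |= 16<<14 -> acc=272132 shift=21
  byte[3]=0x19 cont=0 payload=0x19=25: acc |= 25<<21 -> acc=52700932 shift=28 [end]
Varint 1: bytes[0:4] = 84 CE 90 19 -> value 52700932 (4 byte(s))
  byte[4]=0xC8 cont=1 payload=0x48=72: acc |= 72<<0 -> acc=72 shift=7
  byte[5]=0x02 cont=0 payload=0x02=2: acc |= 2<<7 -> acc=328 shift=14 [end]
Varint 2: bytes[4:6] = C8 02 -> value 328 (2 byte(s))
  byte[6]=0x56 cont=0 payload=0x56=86: acc |= 86<<0 -> acc=86 shift=7 [end]
Varint 3: bytes[6:7] = 56 -> value 86 (1 byte(s))
  byte[7]=0x82 cont=1 payload=0x02=2: acc |= 2<<0 -> acc=2 shift=7
  byte[8]=0x6A cont=0 payload=0x6A=106: acc |= 106<<7 -> acc=13570 shift=14 [end]
Varint 4: bytes[7:9] = 82 6A -> value 13570 (2 byte(s))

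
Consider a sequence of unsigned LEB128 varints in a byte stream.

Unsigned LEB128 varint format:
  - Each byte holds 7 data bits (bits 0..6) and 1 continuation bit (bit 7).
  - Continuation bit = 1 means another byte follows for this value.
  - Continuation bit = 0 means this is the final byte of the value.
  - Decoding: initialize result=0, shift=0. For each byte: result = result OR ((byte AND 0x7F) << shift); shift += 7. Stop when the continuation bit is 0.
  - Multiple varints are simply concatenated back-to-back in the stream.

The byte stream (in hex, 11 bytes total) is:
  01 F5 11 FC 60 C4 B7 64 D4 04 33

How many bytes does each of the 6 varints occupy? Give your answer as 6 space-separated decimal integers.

Answer: 1 2 2 3 2 1

Derivation:
  byte[0]=0x01 cont=0 payload=0x01=1: acc |= 1<<0 -> acc=1 shift=7 [end]
Varint 1: bytes[0:1] = 01 -> value 1 (1 byte(s))
  byte[1]=0xF5 cont=1 payload=0x75=117: acc |= 117<<0 -> acc=117 shift=7
  byte[2]=0x11 cont=0 payload=0x11=17: acc |= 17<<7 -> acc=2293 shift=14 [end]
Varint 2: bytes[1:3] = F5 11 -> value 2293 (2 byte(s))
  byte[3]=0xFC cont=1 payload=0x7C=124: acc |= 124<<0 -> acc=124 shift=7
  byte[4]=0x60 cont=0 payload=0x60=96: acc |= 96<<7 -> acc=12412 shift=14 [end]
Varint 3: bytes[3:5] = FC 60 -> value 12412 (2 byte(s))
  byte[5]=0xC4 cont=1 payload=0x44=68: acc |= 68<<0 -> acc=68 shift=7
  byte[6]=0xB7 cont=1 payload=0x37=55: acc |= 55<<7 -> acc=7108 shift=14
  byte[7]=0x64 cont=0 payload=0x64=100: acc |= 100<<14 -> acc=1645508 shift=21 [end]
Varint 4: bytes[5:8] = C4 B7 64 -> value 1645508 (3 byte(s))
  byte[8]=0xD4 cont=1 payload=0x54=84: acc |= 84<<0 -> acc=84 shift=7
  byte[9]=0x04 cont=0 payload=0x04=4: acc |= 4<<7 -> acc=596 shift=14 [end]
Varint 5: bytes[8:10] = D4 04 -> value 596 (2 byte(s))
  byte[10]=0x33 cont=0 payload=0x33=51: acc |= 51<<0 -> acc=51 shift=7 [end]
Varint 6: bytes[10:11] = 33 -> value 51 (1 byte(s))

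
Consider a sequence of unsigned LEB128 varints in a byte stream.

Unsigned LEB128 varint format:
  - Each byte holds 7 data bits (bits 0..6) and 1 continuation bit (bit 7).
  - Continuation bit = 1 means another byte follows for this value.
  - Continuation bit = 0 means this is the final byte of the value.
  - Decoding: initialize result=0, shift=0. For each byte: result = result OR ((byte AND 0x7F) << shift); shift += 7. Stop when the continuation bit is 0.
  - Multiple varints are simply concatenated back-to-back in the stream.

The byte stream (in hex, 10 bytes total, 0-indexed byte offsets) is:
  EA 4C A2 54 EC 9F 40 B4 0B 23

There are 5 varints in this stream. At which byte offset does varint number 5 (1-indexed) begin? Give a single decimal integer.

Answer: 9

Derivation:
  byte[0]=0xEA cont=1 payload=0x6A=106: acc |= 106<<0 -> acc=106 shift=7
  byte[1]=0x4C cont=0 payload=0x4C=76: acc |= 76<<7 -> acc=9834 shift=14 [end]
Varint 1: bytes[0:2] = EA 4C -> value 9834 (2 byte(s))
  byte[2]=0xA2 cont=1 payload=0x22=34: acc |= 34<<0 -> acc=34 shift=7
  byte[3]=0x54 cont=0 payload=0x54=84: acc |= 84<<7 -> acc=10786 shift=14 [end]
Varint 2: bytes[2:4] = A2 54 -> value 10786 (2 byte(s))
  byte[4]=0xEC cont=1 payload=0x6C=108: acc |= 108<<0 -> acc=108 shift=7
  byte[5]=0x9F cont=1 payload=0x1F=31: acc |= 31<<7 -> acc=4076 shift=14
  byte[6]=0x40 cont=0 payload=0x40=64: acc |= 64<<14 -> acc=1052652 shift=21 [end]
Varint 3: bytes[4:7] = EC 9F 40 -> value 1052652 (3 byte(s))
  byte[7]=0xB4 cont=1 payload=0x34=52: acc |= 52<<0 -> acc=52 shift=7
  byte[8]=0x0B cont=0 payload=0x0B=11: acc |= 11<<7 -> acc=1460 shift=14 [end]
Varint 4: bytes[7:9] = B4 0B -> value 1460 (2 byte(s))
  byte[9]=0x23 cont=0 payload=0x23=35: acc |= 35<<0 -> acc=35 shift=7 [end]
Varint 5: bytes[9:10] = 23 -> value 35 (1 byte(s))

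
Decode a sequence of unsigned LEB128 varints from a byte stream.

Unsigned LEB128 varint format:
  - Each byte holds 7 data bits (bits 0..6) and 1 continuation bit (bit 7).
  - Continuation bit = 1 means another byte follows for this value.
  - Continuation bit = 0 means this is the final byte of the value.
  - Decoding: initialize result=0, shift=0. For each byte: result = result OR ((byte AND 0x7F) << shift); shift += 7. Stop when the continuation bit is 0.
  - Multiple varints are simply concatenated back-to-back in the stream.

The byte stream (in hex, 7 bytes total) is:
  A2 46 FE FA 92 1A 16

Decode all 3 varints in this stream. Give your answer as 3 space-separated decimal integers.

Answer: 8994 54836606 22

Derivation:
  byte[0]=0xA2 cont=1 payload=0x22=34: acc |= 34<<0 -> acc=34 shift=7
  byte[1]=0x46 cont=0 payload=0x46=70: acc |= 70<<7 -> acc=8994 shift=14 [end]
Varint 1: bytes[0:2] = A2 46 -> value 8994 (2 byte(s))
  byte[2]=0xFE cont=1 payload=0x7E=126: acc |= 126<<0 -> acc=126 shift=7
  byte[3]=0xFA cont=1 payload=0x7A=122: acc |= 122<<7 -> acc=15742 shift=14
  byte[4]=0x92 cont=1 payload=0x12=18: acc |= 18<<14 -> acc=310654 shift=21
  byte[5]=0x1A cont=0 payload=0x1A=26: acc |= 26<<21 -> acc=54836606 shift=28 [end]
Varint 2: bytes[2:6] = FE FA 92 1A -> value 54836606 (4 byte(s))
  byte[6]=0x16 cont=0 payload=0x16=22: acc |= 22<<0 -> acc=22 shift=7 [end]
Varint 3: bytes[6:7] = 16 -> value 22 (1 byte(s))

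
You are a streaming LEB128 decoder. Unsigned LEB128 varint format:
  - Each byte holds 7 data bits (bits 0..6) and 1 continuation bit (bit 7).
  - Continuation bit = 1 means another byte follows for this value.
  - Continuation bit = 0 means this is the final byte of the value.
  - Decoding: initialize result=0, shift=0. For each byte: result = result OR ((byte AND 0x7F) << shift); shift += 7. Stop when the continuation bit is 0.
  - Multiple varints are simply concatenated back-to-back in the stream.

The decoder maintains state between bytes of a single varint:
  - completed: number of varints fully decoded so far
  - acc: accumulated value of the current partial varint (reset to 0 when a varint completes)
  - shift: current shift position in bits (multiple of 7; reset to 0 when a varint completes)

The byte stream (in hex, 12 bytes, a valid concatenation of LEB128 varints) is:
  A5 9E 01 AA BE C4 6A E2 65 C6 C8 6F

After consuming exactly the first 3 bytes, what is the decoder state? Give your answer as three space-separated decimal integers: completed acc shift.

byte[0]=0xA5 cont=1 payload=0x25: acc |= 37<<0 -> completed=0 acc=37 shift=7
byte[1]=0x9E cont=1 payload=0x1E: acc |= 30<<7 -> completed=0 acc=3877 shift=14
byte[2]=0x01 cont=0 payload=0x01: varint #1 complete (value=20261); reset -> completed=1 acc=0 shift=0

Answer: 1 0 0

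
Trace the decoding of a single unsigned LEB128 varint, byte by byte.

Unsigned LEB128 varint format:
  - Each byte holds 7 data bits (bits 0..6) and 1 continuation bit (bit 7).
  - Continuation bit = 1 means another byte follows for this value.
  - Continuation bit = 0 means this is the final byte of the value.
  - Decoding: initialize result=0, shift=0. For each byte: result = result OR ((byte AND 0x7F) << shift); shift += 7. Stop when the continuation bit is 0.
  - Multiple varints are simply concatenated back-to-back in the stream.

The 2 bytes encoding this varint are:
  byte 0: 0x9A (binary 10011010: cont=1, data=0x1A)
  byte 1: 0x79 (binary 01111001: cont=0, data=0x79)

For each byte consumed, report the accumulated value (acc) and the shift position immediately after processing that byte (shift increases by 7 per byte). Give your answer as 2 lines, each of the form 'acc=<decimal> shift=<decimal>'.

byte 0=0x9A: payload=0x1A=26, contrib = 26<<0 = 26; acc -> 26, shift -> 7
byte 1=0x79: payload=0x79=121, contrib = 121<<7 = 15488; acc -> 15514, shift -> 14

Answer: acc=26 shift=7
acc=15514 shift=14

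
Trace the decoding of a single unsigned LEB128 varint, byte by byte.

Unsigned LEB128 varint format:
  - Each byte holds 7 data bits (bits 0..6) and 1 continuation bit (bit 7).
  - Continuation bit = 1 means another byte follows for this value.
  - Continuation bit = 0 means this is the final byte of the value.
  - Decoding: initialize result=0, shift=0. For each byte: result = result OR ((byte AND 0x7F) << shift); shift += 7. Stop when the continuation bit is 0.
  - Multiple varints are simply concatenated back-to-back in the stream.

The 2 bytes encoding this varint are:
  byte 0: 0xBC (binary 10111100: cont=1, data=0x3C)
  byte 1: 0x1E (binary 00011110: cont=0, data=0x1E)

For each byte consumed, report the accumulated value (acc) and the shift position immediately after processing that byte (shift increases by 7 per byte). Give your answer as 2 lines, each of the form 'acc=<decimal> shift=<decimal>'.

Answer: acc=60 shift=7
acc=3900 shift=14

Derivation:
byte 0=0xBC: payload=0x3C=60, contrib = 60<<0 = 60; acc -> 60, shift -> 7
byte 1=0x1E: payload=0x1E=30, contrib = 30<<7 = 3840; acc -> 3900, shift -> 14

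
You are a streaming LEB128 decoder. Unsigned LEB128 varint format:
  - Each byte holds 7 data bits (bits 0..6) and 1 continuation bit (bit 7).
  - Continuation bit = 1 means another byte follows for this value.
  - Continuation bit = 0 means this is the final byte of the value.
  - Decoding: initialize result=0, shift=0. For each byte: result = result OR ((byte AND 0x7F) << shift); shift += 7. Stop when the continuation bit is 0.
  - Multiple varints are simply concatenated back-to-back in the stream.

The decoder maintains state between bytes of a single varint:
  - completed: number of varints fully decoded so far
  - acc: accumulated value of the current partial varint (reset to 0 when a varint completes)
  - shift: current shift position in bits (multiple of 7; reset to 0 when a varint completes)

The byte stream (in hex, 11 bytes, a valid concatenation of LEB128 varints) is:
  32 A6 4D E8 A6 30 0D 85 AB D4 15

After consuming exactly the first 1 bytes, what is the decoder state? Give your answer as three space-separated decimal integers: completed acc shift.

Answer: 1 0 0

Derivation:
byte[0]=0x32 cont=0 payload=0x32: varint #1 complete (value=50); reset -> completed=1 acc=0 shift=0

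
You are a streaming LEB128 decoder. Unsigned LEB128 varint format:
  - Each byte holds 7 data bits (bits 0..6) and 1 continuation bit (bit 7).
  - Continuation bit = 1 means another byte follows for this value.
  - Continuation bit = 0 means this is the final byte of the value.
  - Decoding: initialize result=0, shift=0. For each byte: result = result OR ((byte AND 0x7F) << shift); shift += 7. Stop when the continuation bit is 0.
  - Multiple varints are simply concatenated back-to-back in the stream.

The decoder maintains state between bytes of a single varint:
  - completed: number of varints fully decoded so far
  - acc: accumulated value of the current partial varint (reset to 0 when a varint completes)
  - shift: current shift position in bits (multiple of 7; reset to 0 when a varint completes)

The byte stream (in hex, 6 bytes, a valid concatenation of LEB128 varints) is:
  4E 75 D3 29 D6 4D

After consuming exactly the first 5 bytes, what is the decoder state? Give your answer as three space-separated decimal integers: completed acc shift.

Answer: 3 86 7

Derivation:
byte[0]=0x4E cont=0 payload=0x4E: varint #1 complete (value=78); reset -> completed=1 acc=0 shift=0
byte[1]=0x75 cont=0 payload=0x75: varint #2 complete (value=117); reset -> completed=2 acc=0 shift=0
byte[2]=0xD3 cont=1 payload=0x53: acc |= 83<<0 -> completed=2 acc=83 shift=7
byte[3]=0x29 cont=0 payload=0x29: varint #3 complete (value=5331); reset -> completed=3 acc=0 shift=0
byte[4]=0xD6 cont=1 payload=0x56: acc |= 86<<0 -> completed=3 acc=86 shift=7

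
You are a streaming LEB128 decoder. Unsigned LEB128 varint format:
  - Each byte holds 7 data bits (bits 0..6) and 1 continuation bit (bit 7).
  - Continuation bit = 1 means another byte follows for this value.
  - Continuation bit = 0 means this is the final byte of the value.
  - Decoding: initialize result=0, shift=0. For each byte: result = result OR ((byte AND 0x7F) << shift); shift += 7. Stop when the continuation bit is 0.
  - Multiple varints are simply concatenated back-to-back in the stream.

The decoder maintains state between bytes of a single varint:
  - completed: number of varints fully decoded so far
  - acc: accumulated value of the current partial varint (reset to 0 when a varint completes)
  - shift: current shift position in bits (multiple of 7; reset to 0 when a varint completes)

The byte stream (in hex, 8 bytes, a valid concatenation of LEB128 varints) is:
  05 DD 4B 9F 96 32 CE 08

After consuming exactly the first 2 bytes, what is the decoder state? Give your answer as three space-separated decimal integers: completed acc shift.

byte[0]=0x05 cont=0 payload=0x05: varint #1 complete (value=5); reset -> completed=1 acc=0 shift=0
byte[1]=0xDD cont=1 payload=0x5D: acc |= 93<<0 -> completed=1 acc=93 shift=7

Answer: 1 93 7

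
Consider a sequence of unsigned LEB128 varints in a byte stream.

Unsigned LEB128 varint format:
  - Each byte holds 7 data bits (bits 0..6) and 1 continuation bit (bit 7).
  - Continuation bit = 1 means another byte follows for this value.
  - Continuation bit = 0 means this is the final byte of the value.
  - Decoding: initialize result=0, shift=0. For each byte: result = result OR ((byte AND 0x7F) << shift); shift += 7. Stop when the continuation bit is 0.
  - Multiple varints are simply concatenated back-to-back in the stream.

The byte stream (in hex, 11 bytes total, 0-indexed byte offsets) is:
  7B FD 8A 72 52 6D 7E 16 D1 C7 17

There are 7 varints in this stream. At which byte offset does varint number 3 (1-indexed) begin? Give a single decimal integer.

Answer: 4

Derivation:
  byte[0]=0x7B cont=0 payload=0x7B=123: acc |= 123<<0 -> acc=123 shift=7 [end]
Varint 1: bytes[0:1] = 7B -> value 123 (1 byte(s))
  byte[1]=0xFD cont=1 payload=0x7D=125: acc |= 125<<0 -> acc=125 shift=7
  byte[2]=0x8A cont=1 payload=0x0A=10: acc |= 10<<7 -> acc=1405 shift=14
  byte[3]=0x72 cont=0 payload=0x72=114: acc |= 114<<14 -> acc=1869181 shift=21 [end]
Varint 2: bytes[1:4] = FD 8A 72 -> value 1869181 (3 byte(s))
  byte[4]=0x52 cont=0 payload=0x52=82: acc |= 82<<0 -> acc=82 shift=7 [end]
Varint 3: bytes[4:5] = 52 -> value 82 (1 byte(s))
  byte[5]=0x6D cont=0 payload=0x6D=109: acc |= 109<<0 -> acc=109 shift=7 [end]
Varint 4: bytes[5:6] = 6D -> value 109 (1 byte(s))
  byte[6]=0x7E cont=0 payload=0x7E=126: acc |= 126<<0 -> acc=126 shift=7 [end]
Varint 5: bytes[6:7] = 7E -> value 126 (1 byte(s))
  byte[7]=0x16 cont=0 payload=0x16=22: acc |= 22<<0 -> acc=22 shift=7 [end]
Varint 6: bytes[7:8] = 16 -> value 22 (1 byte(s))
  byte[8]=0xD1 cont=1 payload=0x51=81: acc |= 81<<0 -> acc=81 shift=7
  byte[9]=0xC7 cont=1 payload=0x47=71: acc |= 71<<7 -> acc=9169 shift=14
  byte[10]=0x17 cont=0 payload=0x17=23: acc |= 23<<14 -> acc=386001 shift=21 [end]
Varint 7: bytes[8:11] = D1 C7 17 -> value 386001 (3 byte(s))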